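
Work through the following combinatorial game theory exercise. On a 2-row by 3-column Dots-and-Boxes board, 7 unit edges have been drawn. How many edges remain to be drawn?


Grid: 2 x 3 boxes, i.e. 3 rows and 4 columns of dots.
Horizontal edges: (rows + 1) * cols = 3 * 3 = 9
Vertical edges: rows * (cols + 1) = 2 * 4 = 8
Total edges: 9 + 8 = 17
Edges drawn: 7
Remaining: 17 - 7 = 10

10


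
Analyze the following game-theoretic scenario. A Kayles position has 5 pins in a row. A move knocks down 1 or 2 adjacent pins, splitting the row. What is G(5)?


Kayles: a move removes 1 or 2 adjacent pins from a contiguous row.
Removing pins from a row of k leaves two independent rows (a, b) with a + b = k - 1 (one pin) or a + b = k - 2 (two pins); an end removal gives a = 0.
By Sprague-Grundy, G(k) = mex{ G(a) XOR G(b) } over all these splits. G(0) = 0.
G(1): splits (0,0):0^0=0 -> mex({0}) = 1
G(2): splits (0,1):0^1=1 (0,0):0^0=0 -> mex({0, 1}) = 2
G(3): splits (0,2):0^2=2 (1,1):1^1=0 (0,1):0^1=1 -> mex({0, 1, 2}) = 3
G(4): splits (0,3):0^3=3 (1,2):1^2=3 (0,2):0^2=2 (1,1):1^1=0 -> mex({0, 2, 3}) = 1
G(5): splits (0,4):0^1=1 (1,3):1^3=2 (2,2):2^2=0 (0,3):0^3=3 (1,2):1^2=3 -> mex({0, 1, 2, 3}) = 4
Therefore G(5) = 4.

4


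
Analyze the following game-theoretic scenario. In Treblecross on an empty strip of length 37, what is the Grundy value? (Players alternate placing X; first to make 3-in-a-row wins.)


Treblecross: place X on empty cells; 3-in-a-row wins.
Playing within two cells of an existing X lets the opponent win at once, so sensible play treats the cells i-2..i+2 around each X as dead. The player left with no safe cell loses, so this is a normal-play take-away game on strips of safe cells.
Placing X at cell i (0-indexed) of a strip of k safe cells leaves independent strips of sizes max(0, i-2) and max(0, k-i-3). Hence G(k) = mex{ G(max(0,i-2)) XOR G(max(0,k-i-3)) : 0 <= i < k }, with G(0) = 0.
G(1): splits (0,0):0^0=0 -> mex({0}) = 1
G(2): splits (0,0):0^0=0 -> mex({0}) = 1
G(3): splits (0,0):0^0=0 -> mex({0}) = 1
G(4): splits (0,1):0^1=1 (0,0):0^0=0 -> mex({0, 1}) = 2
G(5): splits (0,2):0^1=1 (0,1):0^1=1 (0,0):0^0=0 -> mex({0, 1}) = 2
G(6) = mex({1}) = 0
G(7) = mex({0, 1, 2}) = 3
G(8) = mex({0, 1, 2}) = 3
G(9) = mex({0, 2}) = 1
G(10) = mex({0, 2, 3}) = 1
G(11) = mex({0, 3}) = 1
G(12) = mex({1, 3}) = 0
G(13) = mex({0, 1, 2, 3}) = 4
G(14) = mex({0, 1, 2}) = 3
G(15) = mex({0, 1, 2}) = 3
G(16) = mex({0, 1, 2, 4}) = 3
G(17) = mex({0, 1, 3, 4}) = 2
G(18) = mex({0, 1, 3, 4}) = 2
G(19) = mex({0, 1, 3, 5}) = 2
G(20) = mex({0, 1, 2, 3, 5}) = 4
G(21) = mex({0, 1, 2, 3, 5}) = 4
G(22) = mex({1, 2, 6}) = 0
G(23) = mex({0, 1, 2, 3, 4, 6}) = 5
G(24) = mex({0, 1, 2, 3, 4}) = 5
G(25) = mex({0, 1, 3, 4, 7}) = 2
G(26) = mex({0, 1, 3, 4, 5, 7}) = 2
G(27) = mex({0, 1, 3, 5}) = 2
G(28) = mex({0, 1, 2, 5}) = 3
G(29) = mex({0, 1, 2, 4, 5, 6}) = 3
G(30) = mex({1, 2, 4, 6}) = 0
G(31) = mex({0, 1, 2, 3, 4, 6}) = 5
G(32) = mex({1, 2, 3, 4, 7}) = 0
G(33) = mex({0, 3, 7}) = 1
G(34) = mex({0, 2, 3, 5, 7}) = 1
G(35) = mex({0, 2, 3, 5, 6}) = 1
G(36) = mex({0, 1, 2, 5, 6}) = 3
G(37) = mex({0, 1, 2, 4, 5, 6}) = 3
Therefore G(37) = 3.

3


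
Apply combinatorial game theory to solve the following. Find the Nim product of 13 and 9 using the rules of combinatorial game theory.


Nim multiplication is bilinear over XOR: (u XOR v) * w = (u*w) XOR (v*w).
So we split each operand into its bit components and XOR the pairwise Nim products.
13 = 1 + 4 + 8 (as XOR of powers of 2).
9 = 1 + 8 (as XOR of powers of 2).
Using the standard Nim-product table on single bits:
  2*2 = 3,   2*4 = 8,   2*8 = 12,
  4*4 = 6,   4*8 = 11,  8*8 = 13,
and  1*x = x (identity), k*l = l*k (commutative).
Pairwise Nim products:
  1 * 1 = 1
  1 * 8 = 8
  4 * 1 = 4
  4 * 8 = 11
  8 * 1 = 8
  8 * 8 = 13
XOR them: 1 XOR 8 XOR 4 XOR 11 XOR 8 XOR 13 = 3.
Result: 13 * 9 = 3 (in Nim).

3


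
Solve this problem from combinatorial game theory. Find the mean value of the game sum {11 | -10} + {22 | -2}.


G1 = {11 | -10}, G2 = {22 | -2}
Each is a switch {a | b} with numbers a > b; its mean value is (a + b)/2, and mean value is additive over game sums: m(G1 + G2) = m(G1) + m(G2).
Mean of G1 = (11 + (-10))/2 = 1/2 = 1/2
Mean of G2 = (22 + (-2))/2 = 20/2 = 10
Mean of G1 + G2 = 1/2 + 10 = 21/2

21/2


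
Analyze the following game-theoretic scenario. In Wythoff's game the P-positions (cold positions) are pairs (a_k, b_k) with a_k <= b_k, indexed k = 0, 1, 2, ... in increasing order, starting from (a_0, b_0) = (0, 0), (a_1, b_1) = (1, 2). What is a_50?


By Wythoff's theorem, a_k = floor(k * phi) and b_k = floor(k * phi^2) = a_k + k, where phi = (1 + sqrt(5))/2 is the golden ratio.
phi = (1 + sqrt(5))/2 = 1.618034
k = 50
k * phi = 50 * 1.618034 = 80.901699
a_50 = floor(k * phi) = 80

80


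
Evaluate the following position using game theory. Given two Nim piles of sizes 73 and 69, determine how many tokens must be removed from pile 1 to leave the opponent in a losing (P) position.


Piles: 73 and 69
Current XOR: 73 XOR 69 = 12 (non-zero, so this is an N-position).
To make the XOR zero, we need to find a move that balances the piles.
For pile 1 (size 73): target = 73 XOR 12 = 69
We reduce pile 1 from 73 to 69.
Tokens removed: 73 - 69 = 4
Verification: 69 XOR 69 = 0

4


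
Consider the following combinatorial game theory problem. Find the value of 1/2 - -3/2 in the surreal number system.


x = 1/2, y = -3/2
Converting to common denominator: 2
x = 1/2, y = -3/2
x - y = 1/2 - -3/2 = 2

2


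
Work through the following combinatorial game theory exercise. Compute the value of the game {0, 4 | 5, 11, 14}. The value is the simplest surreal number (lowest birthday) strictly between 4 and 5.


Left options: {0, 4}, max = 4
Right options: {5, 11, 14}, min = 5
All options are numbers and max(Left) < min(Right), so by the simplicity theorem the value is the simplest (earliest-born) number strictly between 4 and 5.
No integer lies strictly between 4 and 5, so the value is the dyadic rational m/2^k in the interval with the smallest k (then m odd); search k = 1, 2, ...:
Denominator 2: 9/2 lies strictly between 4 and 5 -- found.
The simplest number in the interval is 9/2.
Game value = 9/2

9/2


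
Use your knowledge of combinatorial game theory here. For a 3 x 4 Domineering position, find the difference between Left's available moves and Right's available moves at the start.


Board is 3 x 4 (rows x cols).
Left (vertical) placements: (rows-1) * cols = 2 * 4 = 8
Right (horizontal) placements: rows * (cols-1) = 3 * 3 = 9
Advantage = Left - Right = 8 - 9 = -1

-1


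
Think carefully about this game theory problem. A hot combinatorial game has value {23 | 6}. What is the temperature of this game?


The game is {23 | 6}, a switch {a | b} with numbers a > b.
Cooling {a | b} by t gives {a - t | b + t}, which stops being hot when a - t = b + t, i.e. at t = (a - b)/2. So the temperature of a switch is (a - b)/2.
Temperature = (Left option - Right option) / 2
= (23 - (6)) / 2
= 17 / 2
= 17/2

17/2


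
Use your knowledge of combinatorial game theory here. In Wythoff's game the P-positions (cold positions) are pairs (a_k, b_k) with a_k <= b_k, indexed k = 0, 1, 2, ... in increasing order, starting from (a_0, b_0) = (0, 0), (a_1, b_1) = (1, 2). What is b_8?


By Wythoff's theorem, a_k = floor(k * phi) and b_k = floor(k * phi^2) = a_k + k, where phi = (1 + sqrt(5))/2 is the golden ratio.
phi = (1 + sqrt(5))/2 = 1.618034
phi^2 = phi + 1 = 2.618034
k = 8
k * phi^2 = 8 * 2.618034 = 20.944272
b_8 = floor(k * phi^2) = 20 (check: a_8 + k = 12 + 8 = 20)

20


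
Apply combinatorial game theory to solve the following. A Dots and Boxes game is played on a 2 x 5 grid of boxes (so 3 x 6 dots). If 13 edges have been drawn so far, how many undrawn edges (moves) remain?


Grid: 2 x 5 boxes, i.e. 3 rows and 6 columns of dots.
Horizontal edges: (rows + 1) * cols = 3 * 5 = 15
Vertical edges: rows * (cols + 1) = 2 * 6 = 12
Total edges: 15 + 12 = 27
Edges drawn: 13
Remaining: 27 - 13 = 14

14


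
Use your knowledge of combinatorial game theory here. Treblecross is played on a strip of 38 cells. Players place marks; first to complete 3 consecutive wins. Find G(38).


Treblecross: place X on empty cells; 3-in-a-row wins.
Playing within two cells of an existing X lets the opponent win at once, so sensible play treats the cells i-2..i+2 around each X as dead. The player left with no safe cell loses, so this is a normal-play take-away game on strips of safe cells.
Placing X at cell i (0-indexed) of a strip of k safe cells leaves independent strips of sizes max(0, i-2) and max(0, k-i-3). Hence G(k) = mex{ G(max(0,i-2)) XOR G(max(0,k-i-3)) : 0 <= i < k }, with G(0) = 0.
G(1): splits (0,0):0^0=0 -> mex({0}) = 1
G(2): splits (0,0):0^0=0 -> mex({0}) = 1
G(3): splits (0,0):0^0=0 -> mex({0}) = 1
G(4): splits (0,1):0^1=1 (0,0):0^0=0 -> mex({0, 1}) = 2
G(5): splits (0,2):0^1=1 (0,1):0^1=1 (0,0):0^0=0 -> mex({0, 1}) = 2
G(6) = mex({1}) = 0
G(7) = mex({0, 1, 2}) = 3
G(8) = mex({0, 1, 2}) = 3
G(9) = mex({0, 2}) = 1
G(10) = mex({0, 2, 3}) = 1
G(11) = mex({0, 3}) = 1
G(12) = mex({1, 3}) = 0
G(13) = mex({0, 1, 2, 3}) = 4
G(14) = mex({0, 1, 2}) = 3
G(15) = mex({0, 1, 2}) = 3
G(16) = mex({0, 1, 2, 4}) = 3
G(17) = mex({0, 1, 3, 4}) = 2
G(18) = mex({0, 1, 3, 4}) = 2
G(19) = mex({0, 1, 3, 5}) = 2
G(20) = mex({0, 1, 2, 3, 5}) = 4
G(21) = mex({0, 1, 2, 3, 5}) = 4
G(22) = mex({1, 2, 6}) = 0
G(23) = mex({0, 1, 2, 3, 4, 6}) = 5
G(24) = mex({0, 1, 2, 3, 4}) = 5
G(25) = mex({0, 1, 3, 4, 7}) = 2
G(26) = mex({0, 1, 3, 4, 5, 7}) = 2
G(27) = mex({0, 1, 3, 5}) = 2
G(28) = mex({0, 1, 2, 5}) = 3
G(29) = mex({0, 1, 2, 4, 5, 6}) = 3
G(30) = mex({1, 2, 4, 6}) = 0
G(31) = mex({0, 1, 2, 3, 4, 6}) = 5
G(32) = mex({1, 2, 3, 4, 7}) = 0
G(33) = mex({0, 3, 7}) = 1
G(34) = mex({0, 2, 3, 5, 7}) = 1
G(35) = mex({0, 2, 3, 5, 6}) = 1
G(36) = mex({0, 1, 2, 5, 6}) = 3
G(37) = mex({0, 1, 2, 4, 5, 6}) = 3
G(38) = mex({0, 1, 2, 4}) = 3
Therefore G(38) = 3.

3


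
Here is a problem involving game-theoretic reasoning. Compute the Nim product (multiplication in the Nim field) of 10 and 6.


Nim multiplication is bilinear over XOR: (u XOR v) * w = (u*w) XOR (v*w).
So we split each operand into its bit components and XOR the pairwise Nim products.
10 = 2 + 8 (as XOR of powers of 2).
6 = 2 + 4 (as XOR of powers of 2).
Using the standard Nim-product table on single bits:
  2*2 = 3,   2*4 = 8,   2*8 = 12,
  4*4 = 6,   4*8 = 11,  8*8 = 13,
and  1*x = x (identity), k*l = l*k (commutative).
Pairwise Nim products:
  2 * 2 = 3
  2 * 4 = 8
  8 * 2 = 12
  8 * 4 = 11
XOR them: 3 XOR 8 XOR 12 XOR 11 = 12.
Result: 10 * 6 = 12 (in Nim).

12


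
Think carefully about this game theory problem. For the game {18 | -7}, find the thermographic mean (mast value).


Game = {18 | -7}, a switch {a | b} with numbers a > b.
Its thermograph has left wall a - t and right wall b + t, which meet at t = (a - b)/2, where both equal (a + b)/2. So the mast (mean value) is at (a + b)/2.
Mean = (18 + (-7))/2 = 11/2 = 11/2

11/2


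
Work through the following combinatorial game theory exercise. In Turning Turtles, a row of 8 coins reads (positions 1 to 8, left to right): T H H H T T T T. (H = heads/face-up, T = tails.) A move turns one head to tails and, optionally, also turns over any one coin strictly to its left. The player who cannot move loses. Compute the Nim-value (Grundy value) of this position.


Coins: T H H H T T T T
Key fact: a single head at position k behaves exactly like a Nim heap of size k (turning it to T and optionally flipping a coin at j < k corresponds to moving the heap from k to j, or to 0), and heads combine as a disjunctive sum (two heads at the same place would cancel, matching j XOR j = 0). So the Nim-value is the XOR of the 1-indexed positions of the heads.
Face-up positions (1-indexed): [2, 3, 4]
XOR 0 with 2: 0 XOR 2 = 2
XOR 2 with 3: 2 XOR 3 = 1
XOR 1 with 4: 1 XOR 4 = 5
Nim-value = 5

5


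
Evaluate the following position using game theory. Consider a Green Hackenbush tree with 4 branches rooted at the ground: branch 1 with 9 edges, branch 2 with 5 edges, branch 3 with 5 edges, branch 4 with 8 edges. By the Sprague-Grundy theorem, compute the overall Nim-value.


The tree has 4 branches from the ground vertex.
In Green Hackenbush, the Nim-value of a simple path of length k is k.
Branch 1: length 9, Nim-value = 9
Branch 2: length 5, Nim-value = 5
Branch 3: length 5, Nim-value = 5
Branch 4: length 8, Nim-value = 8
Total Nim-value = XOR of all branch values:
0 XOR 9 = 9
9 XOR 5 = 12
12 XOR 5 = 9
9 XOR 8 = 1
Nim-value of the tree = 1

1


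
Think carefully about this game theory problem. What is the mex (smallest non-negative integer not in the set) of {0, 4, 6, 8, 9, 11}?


Set = {0, 4, 6, 8, 9, 11}
0 is in the set.
1 is NOT in the set. This is the mex.
mex = 1

1


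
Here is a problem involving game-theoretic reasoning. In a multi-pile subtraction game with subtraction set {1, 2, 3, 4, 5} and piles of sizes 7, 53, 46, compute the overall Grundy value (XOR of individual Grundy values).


Subtraction set: {1, 2, 3, 4, 5}
For this subtraction set, G(n) = n mod 6 (period = max + 1 = 6).
Pile 1 (size 7): G(7) = 7 mod 6 = 1
Pile 2 (size 53): G(53) = 53 mod 6 = 5
Pile 3 (size 46): G(46) = 46 mod 6 = 4
Total Grundy value = XOR of all: 1 XOR 5 XOR 4 = 0

0


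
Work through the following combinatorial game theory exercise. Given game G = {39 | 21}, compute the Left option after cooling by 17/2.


Original game: {39 | 21} (a switch {a | b} with a > b).
Cooling by t (for t below the temperature (a - b)/2 = 9) taxes each move by t: {a | b} cooled by t is {a - t | b + t}.
Cooling amount: t = 17/2
Cooled Left option: 39 - 17/2 = 61/2
Cooled Right option: 21 + 17/2 = 59/2
Cooled game: {61/2 | 59/2}
Left option = 61/2

61/2


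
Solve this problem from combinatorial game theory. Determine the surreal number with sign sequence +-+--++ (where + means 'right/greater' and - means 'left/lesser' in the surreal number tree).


Sign expansion: +-+--++
Rule: track bounds (lo, hi), initially (-inf, +inf). On '+', the current value becomes lo and we move to the simplest number in (value, hi): value + 1 if hi = +inf, otherwise the midpoint (value + hi)/2. On '-', the current value becomes hi and we move to value - 1 if lo = -inf, otherwise the midpoint (lo + value)/2.
Start at 0.
Step 1: sign = +, move right. Bounds: (0, +inf). Value = 1
Step 2: sign = -, move left. Bounds: (0, 1). Value = 1/2
Step 3: sign = +, move right. Bounds: (1/2, 1). Value = 3/4
Step 4: sign = -, move left. Bounds: (1/2, 3/4). Value = 5/8
Step 5: sign = -, move left. Bounds: (1/2, 5/8). Value = 9/16
Step 6: sign = +, move right. Bounds: (9/16, 5/8). Value = 19/32
Step 7: sign = +, move right. Bounds: (19/32, 5/8). Value = 39/64
The surreal number with sign expansion +-+--++ is 39/64.

39/64


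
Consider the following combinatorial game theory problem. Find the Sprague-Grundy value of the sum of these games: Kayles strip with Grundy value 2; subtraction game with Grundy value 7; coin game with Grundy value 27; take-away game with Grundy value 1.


By the Sprague-Grundy theorem, the Grundy value of a sum of games is the XOR of individual Grundy values.
Kayles strip: Grundy value = 2. Running XOR: 0 XOR 2 = 2
subtraction game: Grundy value = 7. Running XOR: 2 XOR 7 = 5
coin game: Grundy value = 27. Running XOR: 5 XOR 27 = 30
take-away game: Grundy value = 1. Running XOR: 30 XOR 1 = 31
The combined Grundy value is 31.

31


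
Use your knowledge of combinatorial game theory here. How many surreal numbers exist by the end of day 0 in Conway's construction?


Day 0: {|} = 0 is born. Count = 1.
Day n: the number of surreal numbers born by day n is 2^(n+1) - 1.
By day 0: 2^1 - 1 = 1
By day 0: 1 surreal numbers.

1


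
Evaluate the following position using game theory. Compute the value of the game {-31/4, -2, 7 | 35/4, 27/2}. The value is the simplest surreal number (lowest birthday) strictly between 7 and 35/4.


Left options: {-31/4, -2, 7}, max = 7
Right options: {35/4, 27/2}, min = 35/4
All options are numbers and max(Left) < min(Right), so by the simplicity theorem the value is the simplest (earliest-born) number strictly between 7 and 35/4.
The only integer strictly between 7 and 35/4 is 8.
No non-integer in the interval can be simpler: if x is a non-integer in the interval, then floor(x) or ceil(x) also lies in the interval (the interval contains an integer), and both are proper prefixes of x's sign expansion, i.e. born earlier. So the game value is 8.
Game value = 8

8


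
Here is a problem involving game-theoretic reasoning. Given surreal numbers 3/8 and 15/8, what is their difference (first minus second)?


x = 3/8, y = 15/8
Converting to common denominator: 8
x = 3/8, y = 15/8
x - y = 3/8 - 15/8 = -3/2

-3/2


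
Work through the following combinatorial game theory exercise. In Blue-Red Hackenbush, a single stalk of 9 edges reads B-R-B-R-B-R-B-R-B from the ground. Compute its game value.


Edges (from ground): B-R-B-R-B-R-B-R-B
By Berlekamp's sign-expansion rule, a Blue-Red Hackenbush stalk has the value of the surreal number whose sign sequence is the edge sequence with B -> + and R -> -.
Sign sequence: +-+-+-+-+
Trace the sign expansion in the surreal number tree, starting from 0:
Edge 1: B (sign +) -> bounds (0, +inf), value = 1
Edge 2: R (sign -) -> bounds (0, 1), value = 1/2
Edge 3: B (sign +) -> bounds (1/2, 1), value = 3/4
Edge 4: R (sign -) -> bounds (1/2, 3/4), value = 5/8
Edge 5: B (sign +) -> bounds (5/8, 3/4), value = 11/16
Edge 6: R (sign -) -> bounds (5/8, 11/16), value = 21/32
Edge 7: B (sign +) -> bounds (21/32, 11/16), value = 43/64
Edge 8: R (sign -) -> bounds (21/32, 43/64), value = 85/128
Edge 9: B (sign +) -> bounds (85/128, 43/64), value = 171/256
Game value = 171/256

171/256


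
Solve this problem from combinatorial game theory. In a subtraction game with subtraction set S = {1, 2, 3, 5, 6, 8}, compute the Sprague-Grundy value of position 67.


The subtraction set is S = {1, 2, 3, 5, 6, 8}.
G(k) = mex{ G(k - s) : s in S, s <= k }. We compute iteratively: G(0) = 0.
G(1) = mex({0}) = 1
G(2) = mex({0, 1}) = 2
G(3) = mex({0, 1, 2}) = 3
G(4) = mex({1, 2, 3}) = 0
G(5) = mex({0, 2, 3}) = 1
G(6) = mex({0, 1, 3}) = 2
G(7) = mex({0, 1, 2}) = 3
G(8) = mex({0, 1, 2, 3}) = 4
G(9) = mex({0, 1, 2, 3, 4}) = 5
G(10) = mex({0, 1, 2, 3, 4, 5}) = 6
G(11) = mex({1, 2, 3, 4, 5, 6}) = 0
G(12) = mex({0, 2, 3, 5, 6}) = 1
G(13) = mex({0, 1, 3, 4, 6}) = 2
G(14) = mex({0, 1, 2, 4, 5}) = 3
G(15) = mex({1, 2, 3, 5, 6}) = 0
G(16) = mex({0, 2, 3, 4, 6}) = 1
G(17) = mex({0, 1, 3, 5}) = 2
G(18) = mex({0, 1, 2, 6}) = 3
Observe that G(11)..G(18) = 0, 1, 2, 3, 0, 1, 2, 3 repeats G(0)..G(7) = 0, 1, 2, 3, 0, 1, 2, 3.
For k >= max(S) = 8, G(k) is determined by the previous 8 values G(k-8)..G(k-1); a window of 8 consecutive values has recurred shifted by 11, so by induction G(k + 11) = G(k) for all k >= 0: the sequence is periodic from the start with period 11.
One period: G(0..10) = 0, 1, 2, 3, 0, 1, 2, 3, 4, 5, 6.
67 mod 11 = 1, so G(67) = G(1) = 1.

1


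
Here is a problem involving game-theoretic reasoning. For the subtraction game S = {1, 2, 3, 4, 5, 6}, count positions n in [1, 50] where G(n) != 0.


Subtraction set S = {1, 2, 3, 4, 5, 6}, so G(n) = n mod 7.
G(n) = 0 when n is a multiple of 7.
Multiples of 7 in [1, 50]: 7
N-positions (nonzero Grundy) = 50 - 7 = 43

43


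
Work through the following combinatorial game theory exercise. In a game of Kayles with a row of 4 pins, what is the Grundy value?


Kayles: a move removes 1 or 2 adjacent pins from a contiguous row.
Removing pins from a row of k leaves two independent rows (a, b) with a + b = k - 1 (one pin) or a + b = k - 2 (two pins); an end removal gives a = 0.
By Sprague-Grundy, G(k) = mex{ G(a) XOR G(b) } over all these splits. G(0) = 0.
G(1): splits (0,0):0^0=0 -> mex({0}) = 1
G(2): splits (0,1):0^1=1 (0,0):0^0=0 -> mex({0, 1}) = 2
G(3): splits (0,2):0^2=2 (1,1):1^1=0 (0,1):0^1=1 -> mex({0, 1, 2}) = 3
G(4): splits (0,3):0^3=3 (1,2):1^2=3 (0,2):0^2=2 (1,1):1^1=0 -> mex({0, 2, 3}) = 1
Therefore G(4) = 1.

1


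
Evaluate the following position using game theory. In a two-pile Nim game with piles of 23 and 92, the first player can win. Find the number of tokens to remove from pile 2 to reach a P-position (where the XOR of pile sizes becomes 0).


Piles: 23 and 92
Current XOR: 23 XOR 92 = 75 (non-zero, so this is an N-position).
To make the XOR zero, we need to find a move that balances the piles.
For pile 2 (size 92): target = 92 XOR 75 = 23
We reduce pile 2 from 92 to 23.
Tokens removed: 92 - 23 = 69
Verification: 23 XOR 23 = 0

69


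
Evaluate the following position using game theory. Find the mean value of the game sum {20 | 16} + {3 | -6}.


G1 = {20 | 16}, G2 = {3 | -6}
Each is a switch {a | b} with numbers a > b; its mean value is (a + b)/2, and mean value is additive over game sums: m(G1 + G2) = m(G1) + m(G2).
Mean of G1 = (20 + (16))/2 = 36/2 = 18
Mean of G2 = (3 + (-6))/2 = -3/2 = -3/2
Mean of G1 + G2 = 18 + -3/2 = 33/2

33/2


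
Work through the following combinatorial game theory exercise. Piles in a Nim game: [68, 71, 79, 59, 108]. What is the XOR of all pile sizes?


We need the XOR (exclusive or) of all pile sizes.
After XOR-ing pile 1 (size 68): 0 XOR 68 = 68
After XOR-ing pile 2 (size 71): 68 XOR 71 = 3
After XOR-ing pile 3 (size 79): 3 XOR 79 = 76
After XOR-ing pile 4 (size 59): 76 XOR 59 = 119
After XOR-ing pile 5 (size 108): 119 XOR 108 = 27
The Nim-value of this position is 27.

27


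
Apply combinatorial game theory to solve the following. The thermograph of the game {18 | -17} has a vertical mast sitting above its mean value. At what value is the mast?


Game = {18 | -17}, a switch {a | b} with numbers a > b.
Its thermograph has left wall a - t and right wall b + t, which meet at t = (a - b)/2, where both equal (a + b)/2. So the mast (mean value) is at (a + b)/2.
Mean = (18 + (-17))/2 = 1/2 = 1/2

1/2


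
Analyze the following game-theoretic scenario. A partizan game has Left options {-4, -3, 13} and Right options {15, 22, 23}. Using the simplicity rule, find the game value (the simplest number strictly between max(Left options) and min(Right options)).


Left options: {-4, -3, 13}, max = 13
Right options: {15, 22, 23}, min = 15
All options are numbers and max(Left) < min(Right), so by the simplicity theorem the value is the simplest (earliest-born) number strictly between 13 and 15.
The only integer strictly between 13 and 15 is 14.
No non-integer in the interval can be simpler: if x is a non-integer in the interval, then floor(x) or ceil(x) also lies in the interval (the interval contains an integer), and both are proper prefixes of x's sign expansion, i.e. born earlier. So the game value is 14.
Game value = 14

14


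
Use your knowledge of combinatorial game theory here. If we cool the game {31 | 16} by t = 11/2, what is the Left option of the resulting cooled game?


Original game: {31 | 16} (a switch {a | b} with a > b).
Cooling by t (for t below the temperature (a - b)/2 = 15/2) taxes each move by t: {a | b} cooled by t is {a - t | b + t}.
Cooling amount: t = 11/2
Cooled Left option: 31 - 11/2 = 51/2
Cooled Right option: 16 + 11/2 = 43/2
Cooled game: {51/2 | 43/2}
Left option = 51/2

51/2


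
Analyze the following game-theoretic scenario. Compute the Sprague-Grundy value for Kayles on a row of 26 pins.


Kayles: a move removes 1 or 2 adjacent pins from a contiguous row.
Removing pins from a row of k leaves two independent rows (a, b) with a + b = k - 1 (one pin) or a + b = k - 2 (two pins); an end removal gives a = 0.
By Sprague-Grundy, G(k) = mex{ G(a) XOR G(b) } over all these splits. G(0) = 0.
G(1): splits (0,0):0^0=0 -> mex({0}) = 1
G(2): splits (0,1):0^1=1 (0,0):0^0=0 -> mex({0, 1}) = 2
G(3): splits (0,2):0^2=2 (1,1):1^1=0 (0,1):0^1=1 -> mex({0, 1, 2}) = 3
G(4): splits (0,3):0^3=3 (1,2):1^2=3 (0,2):0^2=2 (1,1):1^1=0 -> mex({0, 2, 3}) = 1
G(5): splits (0,4):0^1=1 (1,3):1^3=2 (2,2):2^2=0 (0,3):0^3=3 (1,2):1^2=3 -> mex({0, 1, 2, 3}) = 4
G(6) = mex({0, 1, 2, 4}) = 3
G(7) = mex({0, 1, 3, 4, 5}) = 2
G(8) = mex({0, 2, 3, 5, 6}) = 1
G(9) = mex({0, 1, 2, 3, 6, 7}) = 4
G(10) = mex({0, 1, 3, 4, 5, 7}) = 2
G(11) = mex({0, 1, 2, 3, 4, 5}) = 6
G(12) = mex({0, 1, 2, 3, 5, 6, 7}) = 4
G(13) = mex({0, 2, 3, 4, 6, 7}) = 1
G(14) = mex({0, 1, 4, 5, 6, 7}) = 2
G(15) = mex({0, 1, 2, 3, 4, 5, 6}) = 7
G(16) = mex({0, 2, 3, 5, 6, 7}) = 1
G(17) = mex({0, 1, 2, 3, 5, 6, 7}) = 4
G(18) = mex({0, 1, 2, 4, 5, 6}) = 3
G(19) = mex({0, 1, 3, 4, 5, 7}) = 2
G(20) = mex({0, 2, 3, 4, 5, 6, 7}) = 1
G(21) = mex({0, 1, 2, 3, 5, 6, 7}) = 4
G(22) = mex({0, 1, 2, 3, 4, 5, 7}) = 6
G(23) = mex({0, 1, 2, 3, 4, 5, 6}) = 7
G(24) = mex({0, 1, 2, 3, 5, 6, 7}) = 4
G(25) = mex({0, 2, 3, 4, 6, 7}) = 1
G(26) = mex({0, 1, 3, 4, 5, 6, 7}) = 2
Therefore G(26) = 2.

2


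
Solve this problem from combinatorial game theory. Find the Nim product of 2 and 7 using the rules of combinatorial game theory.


Nim multiplication is bilinear over XOR: (u XOR v) * w = (u*w) XOR (v*w).
So we split each operand into its bit components and XOR the pairwise Nim products.
2 = 2 (as XOR of powers of 2).
7 = 1 + 2 + 4 (as XOR of powers of 2).
Using the standard Nim-product table on single bits:
  2*2 = 3,   2*4 = 8,   2*8 = 12,
  4*4 = 6,   4*8 = 11,  8*8 = 13,
and  1*x = x (identity), k*l = l*k (commutative).
Pairwise Nim products:
  2 * 1 = 2
  2 * 2 = 3
  2 * 4 = 8
XOR them: 2 XOR 3 XOR 8 = 9.
Result: 2 * 7 = 9 (in Nim).

9


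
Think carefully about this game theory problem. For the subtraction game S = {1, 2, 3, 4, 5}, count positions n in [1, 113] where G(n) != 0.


Subtraction set S = {1, 2, 3, 4, 5}, so G(n) = n mod 6.
G(n) = 0 when n is a multiple of 6.
Multiples of 6 in [1, 113]: 18
N-positions (nonzero Grundy) = 113 - 18 = 95

95


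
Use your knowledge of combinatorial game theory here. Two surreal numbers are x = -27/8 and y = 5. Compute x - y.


x = -27/8, y = 5
Converting to common denominator: 8
x = -27/8, y = 40/8
x - y = -27/8 - 5 = -67/8

-67/8


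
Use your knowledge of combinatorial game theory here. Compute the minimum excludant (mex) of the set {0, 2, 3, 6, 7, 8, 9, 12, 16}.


Set = {0, 2, 3, 6, 7, 8, 9, 12, 16}
0 is in the set.
1 is NOT in the set. This is the mex.
mex = 1

1


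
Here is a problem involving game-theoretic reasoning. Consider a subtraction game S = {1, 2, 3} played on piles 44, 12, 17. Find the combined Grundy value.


Subtraction set: {1, 2, 3}
For this subtraction set, G(n) = n mod 4 (period = max + 1 = 4).
Pile 1 (size 44): G(44) = 44 mod 4 = 0
Pile 2 (size 12): G(12) = 12 mod 4 = 0
Pile 3 (size 17): G(17) = 17 mod 4 = 1
Total Grundy value = XOR of all: 0 XOR 0 XOR 1 = 1

1


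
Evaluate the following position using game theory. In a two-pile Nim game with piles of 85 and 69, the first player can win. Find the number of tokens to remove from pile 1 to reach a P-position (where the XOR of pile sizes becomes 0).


Piles: 85 and 69
Current XOR: 85 XOR 69 = 16 (non-zero, so this is an N-position).
To make the XOR zero, we need to find a move that balances the piles.
For pile 1 (size 85): target = 85 XOR 16 = 69
We reduce pile 1 from 85 to 69.
Tokens removed: 85 - 69 = 16
Verification: 69 XOR 69 = 0

16


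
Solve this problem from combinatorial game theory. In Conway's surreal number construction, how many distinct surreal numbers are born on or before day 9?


Day 0: {|} = 0 is born. Count = 1.
Day n: the number of surreal numbers born by day n is 2^(n+1) - 1.
By day 0: 2^1 - 1 = 1
By day 1: 2^2 - 1 = 3
By day 2: 2^3 - 1 = 7
By day 3: 2^4 - 1 = 15
By day 4: 2^5 - 1 = 31
By day 5: 2^6 - 1 = 63
By day 6: 2^7 - 1 = 127
By day 7: 2^8 - 1 = 255
By day 8: 2^9 - 1 = 511
By day 9: 2^10 - 1 = 1023
By day 9: 1023 surreal numbers.

1023


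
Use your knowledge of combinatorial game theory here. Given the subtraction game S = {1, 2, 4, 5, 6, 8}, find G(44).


The subtraction set is S = {1, 2, 4, 5, 6, 8}.
G(k) = mex{ G(k - s) : s in S, s <= k }. We compute iteratively: G(0) = 0.
G(1) = mex({0}) = 1
G(2) = mex({0, 1}) = 2
G(3) = mex({1, 2}) = 0
G(4) = mex({0, 2}) = 1
G(5) = mex({0, 1}) = 2
G(6) = mex({0, 1, 2}) = 3
G(7) = mex({0, 1, 2, 3}) = 4
G(8) = mex({0, 1, 2, 3, 4}) = 5
G(9) = mex({0, 1, 2, 4, 5}) = 3
G(10) = mex({1, 2, 3, 5}) = 0
G(11) = mex({0, 2, 3, 4}) = 1
G(12) = mex({0, 1, 3, 4, 5}) = 2
G(13) = mex({1, 2, 3, 4, 5}) = 0
G(14) = mex({0, 2, 3, 5}) = 1
G(15) = mex({0, 1, 3, 4}) = 2
G(16) = mex({0, 1, 2, 5}) = 3
G(17) = mex({0, 1, 2, 3}) = 4
Observe that G(10)..G(17) = 0, 1, 2, 0, 1, 2, 3, 4 repeats G(0)..G(7) = 0, 1, 2, 0, 1, 2, 3, 4.
For k >= max(S) = 8, G(k) is determined by the previous 8 values G(k-8)..G(k-1); a window of 8 consecutive values has recurred shifted by 10, so by induction G(k + 10) = G(k) for all k >= 0: the sequence is periodic from the start with period 10.
One period: G(0..9) = 0, 1, 2, 0, 1, 2, 3, 4, 5, 3.
44 mod 10 = 4, so G(44) = G(4) = 1.

1


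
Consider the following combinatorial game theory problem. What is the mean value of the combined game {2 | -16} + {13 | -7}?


G1 = {2 | -16}, G2 = {13 | -7}
Each is a switch {a | b} with numbers a > b; its mean value is (a + b)/2, and mean value is additive over game sums: m(G1 + G2) = m(G1) + m(G2).
Mean of G1 = (2 + (-16))/2 = -14/2 = -7
Mean of G2 = (13 + (-7))/2 = 6/2 = 3
Mean of G1 + G2 = -7 + 3 = -4

-4


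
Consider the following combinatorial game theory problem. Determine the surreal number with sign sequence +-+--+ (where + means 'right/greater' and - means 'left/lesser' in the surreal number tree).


Sign expansion: +-+--+
Rule: track bounds (lo, hi), initially (-inf, +inf). On '+', the current value becomes lo and we move to the simplest number in (value, hi): value + 1 if hi = +inf, otherwise the midpoint (value + hi)/2. On '-', the current value becomes hi and we move to value - 1 if lo = -inf, otherwise the midpoint (lo + value)/2.
Start at 0.
Step 1: sign = +, move right. Bounds: (0, +inf). Value = 1
Step 2: sign = -, move left. Bounds: (0, 1). Value = 1/2
Step 3: sign = +, move right. Bounds: (1/2, 1). Value = 3/4
Step 4: sign = -, move left. Bounds: (1/2, 3/4). Value = 5/8
Step 5: sign = -, move left. Bounds: (1/2, 5/8). Value = 9/16
Step 6: sign = +, move right. Bounds: (9/16, 5/8). Value = 19/32
The surreal number with sign expansion +-+--+ is 19/32.

19/32


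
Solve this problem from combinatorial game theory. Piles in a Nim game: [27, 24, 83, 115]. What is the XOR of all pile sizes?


We need the XOR (exclusive or) of all pile sizes.
After XOR-ing pile 1 (size 27): 0 XOR 27 = 27
After XOR-ing pile 2 (size 24): 27 XOR 24 = 3
After XOR-ing pile 3 (size 83): 3 XOR 83 = 80
After XOR-ing pile 4 (size 115): 80 XOR 115 = 35
The Nim-value of this position is 35.

35


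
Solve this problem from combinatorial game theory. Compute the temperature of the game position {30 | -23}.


The game is {30 | -23}, a switch {a | b} with numbers a > b.
Cooling {a | b} by t gives {a - t | b + t}, which stops being hot when a - t = b + t, i.e. at t = (a - b)/2. So the temperature of a switch is (a - b)/2.
Temperature = (Left option - Right option) / 2
= (30 - (-23)) / 2
= 53 / 2
= 53/2

53/2


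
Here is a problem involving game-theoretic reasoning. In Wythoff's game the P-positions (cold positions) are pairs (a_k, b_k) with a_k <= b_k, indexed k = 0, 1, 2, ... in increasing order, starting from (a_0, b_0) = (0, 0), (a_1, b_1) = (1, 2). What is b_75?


By Wythoff's theorem, a_k = floor(k * phi) and b_k = floor(k * phi^2) = a_k + k, where phi = (1 + sqrt(5))/2 is the golden ratio.
phi = (1 + sqrt(5))/2 = 1.618034
phi^2 = phi + 1 = 2.618034
k = 75
k * phi^2 = 75 * 2.618034 = 196.352549
b_75 = floor(k * phi^2) = 196 (check: a_75 + k = 121 + 75 = 196)

196


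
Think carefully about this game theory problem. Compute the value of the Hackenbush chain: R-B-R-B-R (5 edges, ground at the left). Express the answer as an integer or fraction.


Edges (from ground): R-B-R-B-R
By Berlekamp's sign-expansion rule, a Blue-Red Hackenbush stalk has the value of the surreal number whose sign sequence is the edge sequence with B -> + and R -> -.
Sign sequence: -+-+-
Trace the sign expansion in the surreal number tree, starting from 0:
Edge 1: R (sign -) -> bounds (-inf, 0), value = -1
Edge 2: B (sign +) -> bounds (-1, 0), value = -1/2
Edge 3: R (sign -) -> bounds (-1, -1/2), value = -3/4
Edge 4: B (sign +) -> bounds (-3/4, -1/2), value = -5/8
Edge 5: R (sign -) -> bounds (-3/4, -5/8), value = -11/16
Game value = -11/16

-11/16


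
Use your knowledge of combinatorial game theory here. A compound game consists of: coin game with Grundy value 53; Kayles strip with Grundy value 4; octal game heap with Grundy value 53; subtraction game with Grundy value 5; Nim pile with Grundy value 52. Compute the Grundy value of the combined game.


By the Sprague-Grundy theorem, the Grundy value of a sum of games is the XOR of individual Grundy values.
coin game: Grundy value = 53. Running XOR: 0 XOR 53 = 53
Kayles strip: Grundy value = 4. Running XOR: 53 XOR 4 = 49
octal game heap: Grundy value = 53. Running XOR: 49 XOR 53 = 4
subtraction game: Grundy value = 5. Running XOR: 4 XOR 5 = 1
Nim pile: Grundy value = 52. Running XOR: 1 XOR 52 = 53
The combined Grundy value is 53.

53


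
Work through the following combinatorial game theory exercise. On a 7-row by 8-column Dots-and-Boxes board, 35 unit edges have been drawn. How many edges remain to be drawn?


Grid: 7 x 8 boxes, i.e. 8 rows and 9 columns of dots.
Horizontal edges: (rows + 1) * cols = 8 * 8 = 64
Vertical edges: rows * (cols + 1) = 7 * 9 = 63
Total edges: 64 + 63 = 127
Edges drawn: 35
Remaining: 127 - 35 = 92

92


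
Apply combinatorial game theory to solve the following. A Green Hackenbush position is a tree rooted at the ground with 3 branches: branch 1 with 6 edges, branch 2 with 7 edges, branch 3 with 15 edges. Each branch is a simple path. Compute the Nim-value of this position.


The tree has 3 branches from the ground vertex.
In Green Hackenbush, the Nim-value of a simple path of length k is k.
Branch 1: length 6, Nim-value = 6
Branch 2: length 7, Nim-value = 7
Branch 3: length 15, Nim-value = 15
Total Nim-value = XOR of all branch values:
0 XOR 6 = 6
6 XOR 7 = 1
1 XOR 15 = 14
Nim-value of the tree = 14

14


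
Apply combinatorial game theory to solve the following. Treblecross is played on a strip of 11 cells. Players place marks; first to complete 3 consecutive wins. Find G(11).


Treblecross: place X on empty cells; 3-in-a-row wins.
Playing within two cells of an existing X lets the opponent win at once, so sensible play treats the cells i-2..i+2 around each X as dead. The player left with no safe cell loses, so this is a normal-play take-away game on strips of safe cells.
Placing X at cell i (0-indexed) of a strip of k safe cells leaves independent strips of sizes max(0, i-2) and max(0, k-i-3). Hence G(k) = mex{ G(max(0,i-2)) XOR G(max(0,k-i-3)) : 0 <= i < k }, with G(0) = 0.
G(1): splits (0,0):0^0=0 -> mex({0}) = 1
G(2): splits (0,0):0^0=0 -> mex({0}) = 1
G(3): splits (0,0):0^0=0 -> mex({0}) = 1
G(4): splits (0,1):0^1=1 (0,0):0^0=0 -> mex({0, 1}) = 2
G(5): splits (0,2):0^1=1 (0,1):0^1=1 (0,0):0^0=0 -> mex({0, 1}) = 2
G(6) = mex({1}) = 0
G(7) = mex({0, 1, 2}) = 3
G(8) = mex({0, 1, 2}) = 3
G(9) = mex({0, 2}) = 1
G(10) = mex({0, 2, 3}) = 1
G(11) = mex({0, 3}) = 1
Therefore G(11) = 1.

1


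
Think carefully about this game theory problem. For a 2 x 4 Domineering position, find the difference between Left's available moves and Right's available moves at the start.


Board is 2 x 4 (rows x cols).
Left (vertical) placements: (rows-1) * cols = 1 * 4 = 4
Right (horizontal) placements: rows * (cols-1) = 2 * 3 = 6
Advantage = Left - Right = 4 - 6 = -2

-2


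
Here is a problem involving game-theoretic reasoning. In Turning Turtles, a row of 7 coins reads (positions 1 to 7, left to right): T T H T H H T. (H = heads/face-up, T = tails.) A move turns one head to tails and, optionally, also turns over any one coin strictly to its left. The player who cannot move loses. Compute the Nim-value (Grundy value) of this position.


Coins: T T H T H H T
Key fact: a single head at position k behaves exactly like a Nim heap of size k (turning it to T and optionally flipping a coin at j < k corresponds to moving the heap from k to j, or to 0), and heads combine as a disjunctive sum (two heads at the same place would cancel, matching j XOR j = 0). So the Nim-value is the XOR of the 1-indexed positions of the heads.
Face-up positions (1-indexed): [3, 5, 6]
XOR 0 with 3: 0 XOR 3 = 3
XOR 3 with 5: 3 XOR 5 = 6
XOR 6 with 6: 6 XOR 6 = 0
Nim-value = 0

0


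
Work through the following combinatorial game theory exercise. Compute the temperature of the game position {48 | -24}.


The game is {48 | -24}, a switch {a | b} with numbers a > b.
Cooling {a | b} by t gives {a - t | b + t}, which stops being hot when a - t = b + t, i.e. at t = (a - b)/2. So the temperature of a switch is (a - b)/2.
Temperature = (Left option - Right option) / 2
= (48 - (-24)) / 2
= 72 / 2
= 36

36


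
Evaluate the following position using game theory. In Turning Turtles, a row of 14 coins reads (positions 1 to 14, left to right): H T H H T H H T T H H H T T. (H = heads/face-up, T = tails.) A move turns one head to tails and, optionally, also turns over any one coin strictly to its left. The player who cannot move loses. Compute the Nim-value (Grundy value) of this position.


Coins: H T H H T H H T T H H H T T
Key fact: a single head at position k behaves exactly like a Nim heap of size k (turning it to T and optionally flipping a coin at j < k corresponds to moving the heap from k to j, or to 0), and heads combine as a disjunctive sum (two heads at the same place would cancel, matching j XOR j = 0). So the Nim-value is the XOR of the 1-indexed positions of the heads.
Face-up positions (1-indexed): [1, 3, 4, 6, 7, 10, 11, 12]
XOR 0 with 1: 0 XOR 1 = 1
XOR 1 with 3: 1 XOR 3 = 2
XOR 2 with 4: 2 XOR 4 = 6
XOR 6 with 6: 6 XOR 6 = 0
XOR 0 with 7: 0 XOR 7 = 7
XOR 7 with 10: 7 XOR 10 = 13
XOR 13 with 11: 13 XOR 11 = 6
XOR 6 with 12: 6 XOR 12 = 10
Nim-value = 10

10


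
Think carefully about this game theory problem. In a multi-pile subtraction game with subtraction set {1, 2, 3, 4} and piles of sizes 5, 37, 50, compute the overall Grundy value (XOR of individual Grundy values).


Subtraction set: {1, 2, 3, 4}
For this subtraction set, G(n) = n mod 5 (period = max + 1 = 5).
Pile 1 (size 5): G(5) = 5 mod 5 = 0
Pile 2 (size 37): G(37) = 37 mod 5 = 2
Pile 3 (size 50): G(50) = 50 mod 5 = 0
Total Grundy value = XOR of all: 0 XOR 2 XOR 0 = 2

2


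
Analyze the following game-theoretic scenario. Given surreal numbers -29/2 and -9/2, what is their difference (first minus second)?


x = -29/2, y = -9/2
Converting to common denominator: 2
x = -29/2, y = -9/2
x - y = -29/2 - -9/2 = -10

-10


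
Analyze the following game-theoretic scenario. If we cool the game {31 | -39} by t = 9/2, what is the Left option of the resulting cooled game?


Original game: {31 | -39} (a switch {a | b} with a > b).
Cooling by t (for t below the temperature (a - b)/2 = 35) taxes each move by t: {a | b} cooled by t is {a - t | b + t}.
Cooling amount: t = 9/2
Cooled Left option: 31 - 9/2 = 53/2
Cooled Right option: -39 + 9/2 = -69/2
Cooled game: {53/2 | -69/2}
Left option = 53/2

53/2


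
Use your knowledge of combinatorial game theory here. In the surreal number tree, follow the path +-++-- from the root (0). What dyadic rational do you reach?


Sign expansion: +-++--
Rule: track bounds (lo, hi), initially (-inf, +inf). On '+', the current value becomes lo and we move to the simplest number in (value, hi): value + 1 if hi = +inf, otherwise the midpoint (value + hi)/2. On '-', the current value becomes hi and we move to value - 1 if lo = -inf, otherwise the midpoint (lo + value)/2.
Start at 0.
Step 1: sign = +, move right. Bounds: (0, +inf). Value = 1
Step 2: sign = -, move left. Bounds: (0, 1). Value = 1/2
Step 3: sign = +, move right. Bounds: (1/2, 1). Value = 3/4
Step 4: sign = +, move right. Bounds: (3/4, 1). Value = 7/8
Step 5: sign = -, move left. Bounds: (3/4, 7/8). Value = 13/16
Step 6: sign = -, move left. Bounds: (3/4, 13/16). Value = 25/32
The surreal number with sign expansion +-++-- is 25/32.

25/32
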